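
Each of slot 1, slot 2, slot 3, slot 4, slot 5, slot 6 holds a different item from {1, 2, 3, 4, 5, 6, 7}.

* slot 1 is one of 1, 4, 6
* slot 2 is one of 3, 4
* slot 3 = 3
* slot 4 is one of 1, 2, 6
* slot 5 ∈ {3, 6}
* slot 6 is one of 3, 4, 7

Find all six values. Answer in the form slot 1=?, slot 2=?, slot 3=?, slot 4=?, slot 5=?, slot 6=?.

slot 1=1, slot 2=4, slot 3=3, slot 4=2, slot 5=6, slot 6=7

slot 3's domain is down to {3}, so slot 3 = 3. Strike 3 from slot 2, slot 5, slot 6.
slot 5 must be 6 (only option left). Remove 6 from slot 1, slot 4.
slot 2's domain is down to {4}, so slot 2 = 4. Strike 4 from slot 1, slot 6.
That leaves slot 6 = 7.
slot 1's domain is down to {1}, so slot 1 = 1. So slot 4 can't be 1.
That leaves slot 4 = 2.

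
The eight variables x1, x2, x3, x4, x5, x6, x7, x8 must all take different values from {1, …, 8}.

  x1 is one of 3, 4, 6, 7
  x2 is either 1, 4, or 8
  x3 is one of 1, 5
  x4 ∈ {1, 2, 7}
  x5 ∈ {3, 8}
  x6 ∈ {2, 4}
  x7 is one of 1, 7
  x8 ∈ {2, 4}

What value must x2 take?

Among the 8 variables, 5 fits only x3 (and all 8 values in {1, 2, 3, 4, 5, 6, 7, 8} must be used), so x3 = 5.
Among the 7 still-open variables, 6 fits only x1 (and all 7 values in {1, 2, 3, 4, 6, 7, 8} must be used), so x1 = 6.
The 6 still-open variables draw from only 6 values {1, 2, 3, 4, 7, 8}, so each is used; only x5 can be 3, hence x5 = 3.
The 5 still-open variables together cover exactly {1, 2, 4, 7, 8} — 5 values for 5 variables — and 8 appears only in x2's list, so x2 = 8.

8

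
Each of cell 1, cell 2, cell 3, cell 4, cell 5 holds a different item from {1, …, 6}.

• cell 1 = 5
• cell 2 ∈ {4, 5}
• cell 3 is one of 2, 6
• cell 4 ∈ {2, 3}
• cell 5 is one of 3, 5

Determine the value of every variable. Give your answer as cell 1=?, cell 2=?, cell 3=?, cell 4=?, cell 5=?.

cell 1=5, cell 2=4, cell 3=6, cell 4=2, cell 5=3

cell 1's domain is down to {5}, so cell 1 = 5. So cell 2, cell 5 can't be 5.
cell 2 must be 4 (only option left).
cell 5's domain is down to {3}, so cell 5 = 3. Remove 3 from cell 4.
cell 4 has just one choice, so cell 4 = 2. Remove 2 from cell 3.
cell 3's domain is down to {6}, so cell 3 = 6.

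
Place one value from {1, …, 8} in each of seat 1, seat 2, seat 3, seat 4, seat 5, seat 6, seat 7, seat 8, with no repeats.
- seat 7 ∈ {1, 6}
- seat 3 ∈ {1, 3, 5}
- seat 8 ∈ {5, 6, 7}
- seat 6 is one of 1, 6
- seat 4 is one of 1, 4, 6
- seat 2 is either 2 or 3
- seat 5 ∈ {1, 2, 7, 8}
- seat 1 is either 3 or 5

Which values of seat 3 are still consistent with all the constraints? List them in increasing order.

Among the 8 variables, 4 fits only seat 4 (and all 8 values in {1, 2, 3, 4, 5, 6, 7, 8} must be used), so seat 4 = 4.
The 7 still-open variables together cover exactly {1, 2, 3, 5, 6, 7, 8} — 7 values for 7 variables — and 8 appears only in seat 5's list, so seat 5 = 8.
The 6 still-open variables draw from only 6 values {1, 2, 3, 5, 6, 7}, so each is used; only seat 2 can be 2, hence seat 2 = 2.
Among the 5 still-open variables, 7 fits only seat 8 (and all 5 values in {1, 3, 5, 6, 7} must be used), so seat 8 = 7.
The 2 variables seat 6 and seat 7 are confined to {1, 6}, which locks those values in; drop them from seat 3.
No further eliminations apply; seat 3 can still be any of 3, 5.

3, 5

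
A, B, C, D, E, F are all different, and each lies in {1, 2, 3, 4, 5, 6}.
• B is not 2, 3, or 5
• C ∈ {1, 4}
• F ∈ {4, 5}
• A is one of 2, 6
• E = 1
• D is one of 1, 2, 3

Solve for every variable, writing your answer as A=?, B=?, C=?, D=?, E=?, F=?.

A=2, B=6, C=4, D=3, E=1, F=5

E's domain is down to {1}, so E = 1. Remove 1 from B, C, D.
C must be 4 (only option left). Eliminate 4 elsewhere: B, F.
F's domain is down to {5}, so F = 5.
That leaves B = 6. Strike 6 from A.
That leaves A = 2. So D can't be 2.
D's domain is down to {3}, so D = 3.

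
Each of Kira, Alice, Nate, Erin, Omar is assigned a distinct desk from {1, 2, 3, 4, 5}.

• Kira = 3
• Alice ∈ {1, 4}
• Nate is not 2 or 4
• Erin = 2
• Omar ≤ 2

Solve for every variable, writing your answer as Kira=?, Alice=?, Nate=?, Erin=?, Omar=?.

Kira=3, Alice=4, Nate=5, Erin=2, Omar=1

Kira's domain is down to {3}, so Kira = 3. Remove 3 from Nate.
Erin has just one choice, so Erin = 2. Eliminate 2 elsewhere: Omar.
That leaves Omar = 1. Eliminate 1 elsewhere: Alice, Nate.
Alice must be 4 (only option left).
Nate must be 5 (only option left).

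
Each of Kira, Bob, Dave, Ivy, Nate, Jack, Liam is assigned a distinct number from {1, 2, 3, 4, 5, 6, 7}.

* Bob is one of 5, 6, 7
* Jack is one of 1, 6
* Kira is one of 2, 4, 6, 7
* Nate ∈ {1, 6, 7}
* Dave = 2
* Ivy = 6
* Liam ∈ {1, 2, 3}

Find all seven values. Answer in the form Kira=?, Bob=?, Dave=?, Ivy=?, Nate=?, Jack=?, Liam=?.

Kira=4, Bob=5, Dave=2, Ivy=6, Nate=7, Jack=1, Liam=3

Dave must be 2 (only option left). Strike 2 from Kira, Liam.
Ivy must be 6 (only option left). Eliminate 6 elsewhere: Kira, Bob, Nate, Jack.
Jack must be 1 (only option left). Eliminate 1 elsewhere: Nate, Liam.
Liam must be 3 (only option left).
Nate's domain is down to {7}, so Nate = 7. So Kira, Bob can't be 7.
That leaves Kira = 4.
Bob must be 5 (only option left).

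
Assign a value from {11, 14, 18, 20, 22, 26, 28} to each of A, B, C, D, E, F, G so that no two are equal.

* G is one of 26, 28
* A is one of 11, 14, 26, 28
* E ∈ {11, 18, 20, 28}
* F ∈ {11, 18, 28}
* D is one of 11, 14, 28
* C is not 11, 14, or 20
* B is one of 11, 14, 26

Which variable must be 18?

The 7 variables draw from only 7 values {11, 14, 18, 20, 22, 26, 28}, so each is used; only E can be 20, hence E = 20.
The 6 still-open variables together cover exactly {11, 14, 18, 22, 26, 28} — 6 values for 6 variables — and 22 appears only in C's list, so C = 22.
Among the 5 still-open variables, 18 fits only F (and all 5 values in {11, 14, 18, 26, 28} must be used), so F = 18.

F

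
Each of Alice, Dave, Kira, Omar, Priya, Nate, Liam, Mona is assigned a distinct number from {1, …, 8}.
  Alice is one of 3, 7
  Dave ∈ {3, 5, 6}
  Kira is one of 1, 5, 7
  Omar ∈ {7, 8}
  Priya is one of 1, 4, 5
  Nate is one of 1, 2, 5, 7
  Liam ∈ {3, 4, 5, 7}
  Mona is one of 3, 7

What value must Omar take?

The 8 variables together cover exactly {1, 2, 3, 4, 5, 6, 7, 8} — 8 values for 8 variables — and 2 appears only in Nate's list, so Nate = 2.
Among the 7 still-open variables, 6 fits only Dave (and all 7 values in {1, 3, 4, 5, 6, 7, 8} must be used), so Dave = 6.
The 6 still-open variables together cover exactly {1, 3, 4, 5, 7, 8} — 6 values for 6 variables — and 8 appears only in Omar's list, so Omar = 8.

8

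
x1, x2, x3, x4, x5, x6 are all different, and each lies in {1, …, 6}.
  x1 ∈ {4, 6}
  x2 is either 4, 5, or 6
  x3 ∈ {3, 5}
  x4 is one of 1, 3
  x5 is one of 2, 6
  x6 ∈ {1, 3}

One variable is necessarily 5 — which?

The 6 variables together cover exactly {1, 2, 3, 4, 5, 6} — 6 values for 6 variables — and 2 appears only in x5's list, so x5 = 2.
x4 and x6 share exactly the 2 values {1, 3}; by pigeonhole those values go to them, so strike 1, 3 from x3.
So 5 goes to x3.

x3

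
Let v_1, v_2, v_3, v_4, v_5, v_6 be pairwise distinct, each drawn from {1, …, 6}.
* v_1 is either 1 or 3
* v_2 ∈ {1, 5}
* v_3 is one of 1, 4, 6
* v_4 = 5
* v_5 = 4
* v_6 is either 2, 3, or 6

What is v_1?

v_4 must be 5 (only option left). Eliminate 5 elsewhere: v_2.
v_5 must be 4 (only option left). Remove 4 from v_3.
v_2 has just one choice, so v_2 = 1. So v_1, v_3 can't be 1.
So v_1 = 3.

3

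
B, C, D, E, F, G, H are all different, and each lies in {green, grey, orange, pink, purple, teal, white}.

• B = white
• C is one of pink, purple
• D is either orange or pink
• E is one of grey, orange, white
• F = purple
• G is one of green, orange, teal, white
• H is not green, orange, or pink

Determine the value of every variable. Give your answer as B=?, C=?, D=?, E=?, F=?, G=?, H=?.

B=white, C=pink, D=orange, E=grey, F=purple, G=green, H=teal

B's domain is down to {white}, so B = white. So E, G, H can't be white.
F's domain is down to {purple}, so F = purple. Remove purple from C, H.
C must be pink (only option left). Remove pink from D.
D has just one choice, so D = orange. Remove orange from E, G.
E must be grey (only option left). Strike grey from H.
That leaves H = teal. Remove teal from G.
G must be green (only option left).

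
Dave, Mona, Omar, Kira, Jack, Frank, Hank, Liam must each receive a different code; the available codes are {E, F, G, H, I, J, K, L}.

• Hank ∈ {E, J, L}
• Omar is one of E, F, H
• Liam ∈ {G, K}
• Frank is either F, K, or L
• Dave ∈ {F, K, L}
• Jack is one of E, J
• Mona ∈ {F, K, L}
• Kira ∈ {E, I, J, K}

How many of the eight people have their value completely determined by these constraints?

The 8 variables draw from only 8 values {E, F, G, H, I, J, K, L}, so each is used; only Liam can be G, hence Liam = G.
Among the 7 still-open variables, H fits only Omar (and all 7 values in {E, F, H, I, J, K, L} must be used), so Omar = H.
The 6 still-open variables together cover exactly {E, F, I, J, K, L} — 6 values for 6 variables — and I appears only in Kira's list, so Kira = I.
The 3 variables Dave, Mona, Frank are confined to {F, K, L}, which locks those values in; drop them from Hank.
Determined: Omar=H, Kira=I, Liam=G. The other people each still have more than one consistent value. That makes 3.

3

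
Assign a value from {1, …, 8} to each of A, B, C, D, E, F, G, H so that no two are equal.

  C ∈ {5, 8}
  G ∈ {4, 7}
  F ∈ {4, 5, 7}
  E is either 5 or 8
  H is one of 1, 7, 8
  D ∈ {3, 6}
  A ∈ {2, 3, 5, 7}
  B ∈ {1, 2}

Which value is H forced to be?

Among the 8 variables, 6 fits only D (and all 8 values in {1, 2, 3, 4, 5, 6, 7, 8} must be used), so D = 6.
Among the 7 still-open variables, 3 fits only A (and all 7 values in {1, 2, 3, 4, 5, 7, 8} must be used), so A = 3.
The 6 still-open variables draw from only 6 values {1, 2, 4, 5, 7, 8}, so each is used; only B can be 2, hence B = 2.
The 5 still-open variables together cover exactly {1, 4, 5, 7, 8} — 5 values for 5 variables — and 1 appears only in H's list, so H = 1.

1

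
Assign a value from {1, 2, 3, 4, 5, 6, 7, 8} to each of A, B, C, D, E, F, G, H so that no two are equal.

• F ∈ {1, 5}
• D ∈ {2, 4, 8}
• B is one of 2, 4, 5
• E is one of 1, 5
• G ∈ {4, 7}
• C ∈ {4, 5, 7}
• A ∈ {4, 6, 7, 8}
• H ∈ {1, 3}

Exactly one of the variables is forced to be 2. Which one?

B

The 8 variables draw from only 8 values {1, 2, 3, 4, 5, 6, 7, 8}, so each is used; only H can be 3, hence H = 3.
Among the 7 still-open variables, 6 fits only A (and all 7 values in {1, 2, 4, 5, 6, 7, 8} must be used), so A = 6.
Among the 6 still-open variables, 8 fits only D (and all 6 values in {1, 2, 4, 5, 7, 8} must be used), so D = 8.
Among the 5 still-open variables, 2 fits only B (and all 5 values in {1, 2, 4, 5, 7} must be used), so B = 2.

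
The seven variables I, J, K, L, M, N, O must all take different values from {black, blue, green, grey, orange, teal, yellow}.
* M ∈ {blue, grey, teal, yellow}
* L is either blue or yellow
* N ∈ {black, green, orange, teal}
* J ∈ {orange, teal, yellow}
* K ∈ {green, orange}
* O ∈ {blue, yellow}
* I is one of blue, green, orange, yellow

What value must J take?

teal

The 7 variables together cover exactly {black, blue, green, grey, orange, teal, yellow} — 7 values for 7 variables — and black appears only in N's list, so N = black.
The 6 still-open variables together cover exactly {blue, green, grey, orange, teal, yellow} — 6 values for 6 variables — and grey appears only in M's list, so M = grey.
The 5 still-open variables together cover exactly {blue, green, orange, teal, yellow} — 5 values for 5 variables — and teal appears only in J's list, so J = teal.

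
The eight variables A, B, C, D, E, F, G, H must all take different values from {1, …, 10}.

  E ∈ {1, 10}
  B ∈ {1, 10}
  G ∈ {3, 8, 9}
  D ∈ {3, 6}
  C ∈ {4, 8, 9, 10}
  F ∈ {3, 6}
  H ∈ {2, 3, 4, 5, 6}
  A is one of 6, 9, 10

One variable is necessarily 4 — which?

The 2 variables B and E are confined to {1, 10}, which locks those values in; drop them from A, C.
D and F share exactly the 2 values {3, 6}; by pigeonhole those values go to them, so strike 3, 6 from A, G, H.
A must be 9 (only option left). Remove 9 from C, G.
G must be 8 (only option left). Remove 8 from C.
So 4 goes to C.

C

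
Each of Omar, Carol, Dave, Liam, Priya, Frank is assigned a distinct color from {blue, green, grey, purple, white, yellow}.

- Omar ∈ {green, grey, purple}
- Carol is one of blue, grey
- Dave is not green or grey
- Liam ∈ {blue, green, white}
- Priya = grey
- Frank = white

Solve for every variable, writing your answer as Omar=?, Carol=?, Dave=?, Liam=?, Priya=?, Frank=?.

Priya's domain is down to {grey}, so Priya = grey. Eliminate grey elsewhere: Omar, Carol.
Frank's domain is down to {white}, so Frank = white. So Dave, Liam can't be white.
Carol has just one choice, so Carol = blue. So Dave, Liam can't be blue.
Liam must be green (only option left). So Omar can't be green.
Omar must be purple (only option left). Remove purple from Dave.
Dave must be yellow (only option left).

Omar=purple, Carol=blue, Dave=yellow, Liam=green, Priya=grey, Frank=white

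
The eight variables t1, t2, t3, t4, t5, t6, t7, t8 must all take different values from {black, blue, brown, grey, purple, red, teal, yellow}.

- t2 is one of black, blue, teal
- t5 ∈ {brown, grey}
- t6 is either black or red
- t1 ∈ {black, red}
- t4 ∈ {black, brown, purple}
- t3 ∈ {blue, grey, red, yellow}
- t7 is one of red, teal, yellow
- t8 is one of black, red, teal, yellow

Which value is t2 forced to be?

Among the 8 variables, purple fits only t4 (and all 8 values in {black, blue, brown, grey, purple, red, teal, yellow} must be used), so t4 = purple.
The 7 still-open variables draw from only 7 values {black, blue, brown, grey, red, teal, yellow}, so each is used; only t5 can be brown, hence t5 = brown.
The 6 still-open variables together cover exactly {black, blue, grey, red, teal, yellow} — 6 values for 6 variables — and grey appears only in t3's list, so t3 = grey.
The 5 still-open variables draw from only 5 values {black, blue, red, teal, yellow}, so each is used; only t2 can be blue, hence t2 = blue.

blue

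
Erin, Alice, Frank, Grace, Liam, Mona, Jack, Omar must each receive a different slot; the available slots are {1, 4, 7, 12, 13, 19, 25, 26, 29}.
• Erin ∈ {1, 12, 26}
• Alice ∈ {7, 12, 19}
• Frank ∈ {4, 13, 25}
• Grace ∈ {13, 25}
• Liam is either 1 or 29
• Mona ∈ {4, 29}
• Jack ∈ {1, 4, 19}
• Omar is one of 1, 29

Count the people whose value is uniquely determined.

Liam and Omar share exactly the 2 values {1, 29}; by pigeonhole those values go to them, so strike 1, 29 from Erin, Mona, Jack.
Mona has just one choice, so Mona = 4. Eliminate 4 elsewhere: Frank, Jack.
Jack has just one choice, so Jack = 19. Remove 19 from Alice.
Determined: Mona=4, Jack=19. The other people each still have more than one consistent value. That makes 2.

2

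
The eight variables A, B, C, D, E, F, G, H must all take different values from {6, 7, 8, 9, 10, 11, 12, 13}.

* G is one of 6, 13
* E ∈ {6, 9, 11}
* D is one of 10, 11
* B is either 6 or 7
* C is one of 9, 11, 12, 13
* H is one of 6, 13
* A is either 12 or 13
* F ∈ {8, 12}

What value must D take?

Among the 8 variables, 7 fits only B (and all 8 values in {6, 7, 8, 9, 10, 11, 12, 13} must be used), so B = 7.
The 7 still-open variables together cover exactly {6, 8, 9, 10, 11, 12, 13} — 7 values for 7 variables — and 8 appears only in F's list, so F = 8.
Among the 6 still-open variables, 10 fits only D (and all 6 values in {6, 9, 10, 11, 12, 13} must be used), so D = 10.

10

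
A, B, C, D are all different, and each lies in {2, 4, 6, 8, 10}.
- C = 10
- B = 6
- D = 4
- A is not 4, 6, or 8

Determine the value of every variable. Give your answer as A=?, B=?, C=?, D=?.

B's domain is down to {6}, so B = 6.
C's domain is down to {10}, so C = 10. Strike 10 from A.
D has just one choice, so D = 4.
A must be 2 (only option left).

A=2, B=6, C=10, D=4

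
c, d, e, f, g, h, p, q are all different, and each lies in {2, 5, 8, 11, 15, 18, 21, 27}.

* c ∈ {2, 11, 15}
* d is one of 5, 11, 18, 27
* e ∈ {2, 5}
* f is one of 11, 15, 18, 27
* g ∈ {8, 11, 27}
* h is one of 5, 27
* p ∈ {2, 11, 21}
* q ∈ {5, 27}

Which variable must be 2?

The 8 variables together cover exactly {2, 5, 8, 11, 15, 18, 21, 27} — 8 values for 8 variables — and 8 appears only in g's list, so g = 8.
Among the 7 still-open variables, 21 fits only p (and all 7 values in {2, 5, 11, 15, 18, 21, 27} must be used), so p = 21.
h and q share exactly the 2 values {5, 27}; by pigeonhole those values go to them, so strike 5, 27 from d, e, f.

e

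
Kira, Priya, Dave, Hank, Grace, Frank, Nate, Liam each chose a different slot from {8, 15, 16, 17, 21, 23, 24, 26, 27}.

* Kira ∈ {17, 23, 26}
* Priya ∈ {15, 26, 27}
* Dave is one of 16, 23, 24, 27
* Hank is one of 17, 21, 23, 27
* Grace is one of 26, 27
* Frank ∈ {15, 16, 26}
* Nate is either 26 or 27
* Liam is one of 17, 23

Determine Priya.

The 8 variables draw from only 8 values {15, 16, 17, 21, 23, 24, 26, 27}, so each is used; only Hank can be 21, hence Hank = 21.
Among the 7 still-open variables, 24 fits only Dave (and all 7 values in {15, 16, 17, 23, 24, 26, 27} must be used), so Dave = 24.
The 6 still-open variables together cover exactly {15, 16, 17, 23, 26, 27} — 6 values for 6 variables — and 16 appears only in Frank's list, so Frank = 16.
Among the 5 still-open variables, 15 fits only Priya (and all 5 values in {15, 17, 23, 26, 27} must be used), so Priya = 15.

15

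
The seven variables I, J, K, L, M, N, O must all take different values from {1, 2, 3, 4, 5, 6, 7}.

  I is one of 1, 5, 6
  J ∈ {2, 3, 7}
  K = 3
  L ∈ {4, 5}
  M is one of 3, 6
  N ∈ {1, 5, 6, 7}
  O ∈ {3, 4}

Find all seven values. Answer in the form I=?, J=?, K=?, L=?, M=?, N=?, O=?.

K's domain is down to {3}, so K = 3. So J, M, O can't be 3.
That leaves M = 6. Remove 6 from I, N.
O has just one choice, so O = 4. So L can't be 4.
L has just one choice, so L = 5. So I, N can't be 5.
That leaves I = 1. Eliminate 1 elsewhere: N.
N has just one choice, so N = 7. Eliminate 7 elsewhere: J.
That leaves J = 2.

I=1, J=2, K=3, L=5, M=6, N=7, O=4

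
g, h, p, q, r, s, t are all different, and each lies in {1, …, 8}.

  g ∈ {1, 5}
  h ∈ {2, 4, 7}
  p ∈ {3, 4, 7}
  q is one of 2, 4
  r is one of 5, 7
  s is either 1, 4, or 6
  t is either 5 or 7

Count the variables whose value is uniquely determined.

The 7 variables draw from only 7 values {1, 2, 3, 4, 5, 6, 7}, so each is used; only p can be 3, hence p = 3.
The 6 still-open variables together cover exactly {1, 2, 4, 5, 6, 7} — 6 values for 6 variables — and 6 appears only in s's list, so s = 6.
Among the 5 still-open variables, 1 fits only g (and all 5 values in {1, 2, 4, 5, 7} must be used), so g = 1.
The 2 variables r and t are confined to {5, 7}, which locks those values in; drop them from h.
Determined: g=1, p=3, s=6. The other variables each still have more than one consistent value. That makes 3.

3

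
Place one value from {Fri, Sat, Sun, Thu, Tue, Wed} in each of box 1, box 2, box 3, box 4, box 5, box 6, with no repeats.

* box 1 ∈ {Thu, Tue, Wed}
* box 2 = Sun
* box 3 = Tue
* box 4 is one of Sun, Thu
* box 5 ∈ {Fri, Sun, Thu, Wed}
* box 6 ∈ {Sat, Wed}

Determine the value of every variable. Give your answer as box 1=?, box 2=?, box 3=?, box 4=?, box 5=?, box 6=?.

box 1=Wed, box 2=Sun, box 3=Tue, box 4=Thu, box 5=Fri, box 6=Sat

box 2 has just one choice, so box 2 = Sun. Strike Sun from box 4, box 5.
box 3 has just one choice, so box 3 = Tue. Strike Tue from box 1.
box 4's domain is down to {Thu}, so box 4 = Thu. Remove Thu from box 1, box 5.
box 1 must be Wed (only option left). Strike Wed from box 5, box 6.
That leaves box 5 = Fri.
box 6 has just one choice, so box 6 = Sat.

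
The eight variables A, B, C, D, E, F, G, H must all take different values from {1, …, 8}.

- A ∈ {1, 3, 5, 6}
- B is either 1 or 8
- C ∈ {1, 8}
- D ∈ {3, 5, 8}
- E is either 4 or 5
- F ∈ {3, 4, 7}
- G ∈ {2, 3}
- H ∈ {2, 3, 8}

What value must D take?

5

The 8 variables together cover exactly {1, 2, 3, 4, 5, 6, 7, 8} — 8 values for 8 variables — and 6 appears only in A's list, so A = 6.
Among the 7 still-open variables, 7 fits only F (and all 7 values in {1, 2, 3, 4, 5, 7, 8} must be used), so F = 7.
The 6 still-open variables draw from only 6 values {1, 2, 3, 4, 5, 8}, so each is used; only E can be 4, hence E = 4.
The 5 still-open variables together cover exactly {1, 2, 3, 5, 8} — 5 values for 5 variables — and 5 appears only in D's list, so D = 5.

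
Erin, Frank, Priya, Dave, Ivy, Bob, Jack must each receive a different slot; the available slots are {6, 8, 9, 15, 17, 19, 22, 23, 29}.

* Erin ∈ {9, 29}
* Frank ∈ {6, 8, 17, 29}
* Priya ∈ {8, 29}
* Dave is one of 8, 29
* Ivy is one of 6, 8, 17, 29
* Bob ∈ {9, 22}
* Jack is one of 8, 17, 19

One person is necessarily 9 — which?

Erin

The 7 variables draw from only 7 values {6, 8, 9, 17, 19, 22, 29}, so each is used; only Jack can be 19, hence Jack = 19.
The 6 still-open variables together cover exactly {6, 8, 9, 17, 22, 29} — 6 values for 6 variables — and 22 appears only in Bob's list, so Bob = 22.
Among the 5 still-open variables, 9 fits only Erin (and all 5 values in {6, 8, 9, 17, 29} must be used), so Erin = 9.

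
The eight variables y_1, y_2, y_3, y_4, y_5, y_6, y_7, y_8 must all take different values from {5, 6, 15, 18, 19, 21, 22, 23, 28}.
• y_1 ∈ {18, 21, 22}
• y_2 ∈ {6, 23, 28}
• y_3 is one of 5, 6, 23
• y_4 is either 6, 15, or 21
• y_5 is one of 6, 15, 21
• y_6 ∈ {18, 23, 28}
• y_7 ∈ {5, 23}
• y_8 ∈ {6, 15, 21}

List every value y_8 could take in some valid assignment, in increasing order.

6, 15, 21

The 8 variables together cover exactly {5, 6, 15, 18, 21, 22, 23, 28} — 8 values for 8 variables — and 22 appears only in y_1's list, so y_1 = 22.
The 7 still-open variables draw from only 7 values {5, 6, 15, 18, 21, 23, 28}, so each is used; only y_6 can be 18, hence y_6 = 18.
The 6 still-open variables draw from only 6 values {5, 6, 15, 21, 23, 28}, so each is used; only y_2 can be 28, hence y_2 = 28.
y_4, y_5, y_8 share exactly the 3 values {6, 15, 21}; by pigeonhole those values go to them, so strike 6, 15, 21 from y_3.
No further eliminations apply; y_8 can still be any of 6, 15, 21.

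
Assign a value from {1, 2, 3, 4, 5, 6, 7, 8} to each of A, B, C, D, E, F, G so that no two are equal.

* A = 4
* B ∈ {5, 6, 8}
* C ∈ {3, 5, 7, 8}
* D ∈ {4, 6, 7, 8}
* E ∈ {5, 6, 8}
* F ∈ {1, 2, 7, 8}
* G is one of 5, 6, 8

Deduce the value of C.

3

A must be 4 (only option left). Eliminate 4 elsewhere: D.
B, E, G between them cover only {5, 6, 8} — a naked triple. Remove those values from C, D, F.
D's domain is down to {7}, so D = 7. So C, F can't be 7.
So C = 3.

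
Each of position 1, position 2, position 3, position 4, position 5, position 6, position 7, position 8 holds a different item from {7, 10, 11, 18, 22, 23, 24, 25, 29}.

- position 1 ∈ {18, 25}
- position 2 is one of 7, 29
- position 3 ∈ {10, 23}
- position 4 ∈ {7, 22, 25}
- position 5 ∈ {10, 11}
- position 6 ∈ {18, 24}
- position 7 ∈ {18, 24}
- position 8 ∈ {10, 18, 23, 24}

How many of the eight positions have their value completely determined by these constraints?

position 6 and position 7 between them cover only {18, 24} — a naked pair. Remove those values from position 1, position 8.
position 1 has just one choice, so position 1 = 25. Strike 25 from position 4.
position 3 and position 8 between them cover only {10, 23} — a naked pair. Remove those values from position 5.
position 5's domain is down to {11}, so position 5 = 11.
Determined: position 1=25, position 5=11. The other positions each still have more than one consistent value. That makes 2.

2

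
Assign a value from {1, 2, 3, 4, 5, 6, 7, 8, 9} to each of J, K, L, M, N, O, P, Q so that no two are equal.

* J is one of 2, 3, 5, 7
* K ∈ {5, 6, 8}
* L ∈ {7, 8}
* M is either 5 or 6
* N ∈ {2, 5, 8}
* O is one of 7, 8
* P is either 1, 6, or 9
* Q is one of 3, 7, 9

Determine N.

2

The 8 variables draw from only 8 values {1, 2, 3, 5, 6, 7, 8, 9}, so each is used; only P can be 1, hence P = 1.
Among the 7 still-open variables, 9 fits only Q (and all 7 values in {2, 3, 5, 6, 7, 8, 9} must be used), so Q = 9.
Among the 6 still-open variables, 3 fits only J (and all 6 values in {2, 3, 5, 6, 7, 8} must be used), so J = 3.
Among the 5 still-open variables, 2 fits only N (and all 5 values in {2, 5, 6, 7, 8} must be used), so N = 2.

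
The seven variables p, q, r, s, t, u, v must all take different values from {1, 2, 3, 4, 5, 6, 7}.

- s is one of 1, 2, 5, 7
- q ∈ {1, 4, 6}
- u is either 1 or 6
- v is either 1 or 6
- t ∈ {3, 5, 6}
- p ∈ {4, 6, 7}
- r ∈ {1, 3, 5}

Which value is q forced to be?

The 7 variables together cover exactly {1, 2, 3, 4, 5, 6, 7} — 7 values for 7 variables — and 2 appears only in s's list, so s = 2.
Among the 6 still-open variables, 7 fits only p (and all 6 values in {1, 3, 4, 5, 6, 7} must be used), so p = 7.
The 5 still-open variables draw from only 5 values {1, 3, 4, 5, 6}, so each is used; only q can be 4, hence q = 4.

4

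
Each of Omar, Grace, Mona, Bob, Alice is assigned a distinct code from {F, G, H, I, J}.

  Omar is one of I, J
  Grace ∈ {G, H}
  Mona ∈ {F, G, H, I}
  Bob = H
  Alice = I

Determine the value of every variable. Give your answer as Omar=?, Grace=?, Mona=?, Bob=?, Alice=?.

Bob has just one choice, so Bob = H. Remove H from Grace, Mona.
Alice's domain is down to {I}, so Alice = I. Strike I from Omar, Mona.
Omar's domain is down to {J}, so Omar = J.
Grace's domain is down to {G}, so Grace = G. So Mona can't be G.
Mona has just one choice, so Mona = F.

Omar=J, Grace=G, Mona=F, Bob=H, Alice=I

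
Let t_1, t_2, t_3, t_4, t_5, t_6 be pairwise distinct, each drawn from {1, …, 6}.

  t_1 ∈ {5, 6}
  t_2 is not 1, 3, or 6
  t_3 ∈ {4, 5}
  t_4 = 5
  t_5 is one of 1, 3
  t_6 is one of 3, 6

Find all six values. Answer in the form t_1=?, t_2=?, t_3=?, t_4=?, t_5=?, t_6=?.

t_1=6, t_2=2, t_3=4, t_4=5, t_5=1, t_6=3

t_4 must be 5 (only option left). So t_1, t_2, t_3 can't be 5.
t_1's domain is down to {6}, so t_1 = 6. Eliminate 6 elsewhere: t_6.
t_3 has just one choice, so t_3 = 4. Eliminate 4 elsewhere: t_2.
That leaves t_6 = 3. Eliminate 3 elsewhere: t_5.
That leaves t_2 = 2.
t_5 must be 1 (only option left).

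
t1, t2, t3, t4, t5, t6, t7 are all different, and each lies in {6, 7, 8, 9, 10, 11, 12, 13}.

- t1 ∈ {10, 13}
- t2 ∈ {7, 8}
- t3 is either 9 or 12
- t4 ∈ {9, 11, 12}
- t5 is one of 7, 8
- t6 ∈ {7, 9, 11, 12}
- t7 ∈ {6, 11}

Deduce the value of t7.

6

t2 and t5 between them cover only {7, 8} — a naked pair. Remove those values from t6.
The 3 variables t3, t4, t6 are confined to {9, 11, 12}, which locks those values in; drop them from t7.
So t7 = 6.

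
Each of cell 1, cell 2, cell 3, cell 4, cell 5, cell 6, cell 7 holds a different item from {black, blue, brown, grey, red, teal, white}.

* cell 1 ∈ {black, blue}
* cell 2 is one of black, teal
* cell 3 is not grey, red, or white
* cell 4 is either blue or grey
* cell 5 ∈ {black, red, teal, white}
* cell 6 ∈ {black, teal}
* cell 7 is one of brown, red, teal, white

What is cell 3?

brown

Among the 7 variables, grey fits only cell 4 (and all 7 values in {black, blue, brown, grey, red, teal, white} must be used), so cell 4 = grey.
cell 2 and cell 6 share exactly the 2 values {black, teal}; by pigeonhole those values go to them, so strike black, teal from cell 1, cell 3, cell 5, cell 7.
That leaves cell 1 = blue. Strike blue from cell 3.
So cell 3 = brown.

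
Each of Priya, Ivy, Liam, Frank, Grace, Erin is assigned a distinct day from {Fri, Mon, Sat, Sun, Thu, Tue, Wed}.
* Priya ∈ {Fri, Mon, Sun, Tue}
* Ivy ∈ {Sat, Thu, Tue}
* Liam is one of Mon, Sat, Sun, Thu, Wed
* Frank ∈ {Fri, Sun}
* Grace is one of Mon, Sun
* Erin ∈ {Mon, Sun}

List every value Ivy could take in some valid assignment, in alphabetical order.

Sat, Thu

The 2 variables Grace and Erin are confined to {Mon, Sun}, which locks those values in; drop them from Priya, Liam, Frank.
Frank must be Fri (only option left). Strike Fri from Priya.
Priya's domain is down to {Tue}, so Priya = Tue. Remove Tue from Ivy.
No further eliminations apply; Ivy can still be any of Sat, Thu.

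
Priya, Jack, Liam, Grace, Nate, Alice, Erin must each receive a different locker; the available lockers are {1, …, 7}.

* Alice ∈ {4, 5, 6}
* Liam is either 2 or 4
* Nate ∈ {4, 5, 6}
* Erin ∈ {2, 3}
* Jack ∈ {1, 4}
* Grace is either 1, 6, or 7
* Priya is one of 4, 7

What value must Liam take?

2

Among the 7 variables, 3 fits only Erin (and all 7 values in {1, 2, 3, 4, 5, 6, 7} must be used), so Erin = 3.
The 6 still-open variables together cover exactly {1, 2, 4, 5, 6, 7} — 6 values for 6 variables — and 2 appears only in Liam's list, so Liam = 2.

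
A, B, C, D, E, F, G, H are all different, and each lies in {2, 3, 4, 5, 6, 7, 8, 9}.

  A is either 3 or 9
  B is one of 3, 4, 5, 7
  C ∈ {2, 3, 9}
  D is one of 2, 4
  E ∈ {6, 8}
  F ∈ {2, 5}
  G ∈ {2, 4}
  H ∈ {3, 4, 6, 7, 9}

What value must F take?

Among the 8 variables, 8 fits only E (and all 8 values in {2, 3, 4, 5, 6, 7, 8, 9} must be used), so E = 8.
The 7 still-open variables draw from only 7 values {2, 3, 4, 5, 6, 7, 9}, so each is used; only H can be 6, hence H = 6.
The 6 still-open variables draw from only 6 values {2, 3, 4, 5, 7, 9}, so each is used; only B can be 7, hence B = 7.
The 5 still-open variables together cover exactly {2, 3, 4, 5, 9} — 5 values for 5 variables — and 5 appears only in F's list, so F = 5.

5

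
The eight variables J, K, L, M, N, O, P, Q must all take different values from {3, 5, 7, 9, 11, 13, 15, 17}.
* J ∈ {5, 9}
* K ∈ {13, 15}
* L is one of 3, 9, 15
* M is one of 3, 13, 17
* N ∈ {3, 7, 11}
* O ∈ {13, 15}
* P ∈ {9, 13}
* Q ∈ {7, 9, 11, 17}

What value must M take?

The 8 variables together cover exactly {3, 5, 7, 9, 11, 13, 15, 17} — 8 values for 8 variables — and 5 appears only in J's list, so J = 5.
The 2 variables K and O are confined to {13, 15}, which locks those values in; drop them from L, M, P.
P must be 9 (only option left). Remove 9 from L, Q.
L has just one choice, so L = 3. Remove 3 from M, N.
So M = 17.

17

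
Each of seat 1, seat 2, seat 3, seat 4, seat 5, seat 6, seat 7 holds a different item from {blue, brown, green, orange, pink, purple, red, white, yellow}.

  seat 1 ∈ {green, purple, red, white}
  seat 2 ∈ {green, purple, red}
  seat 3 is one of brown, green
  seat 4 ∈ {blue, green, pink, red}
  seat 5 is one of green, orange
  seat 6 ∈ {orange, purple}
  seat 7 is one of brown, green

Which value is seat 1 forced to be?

seat 3 and seat 7 share exactly the 2 values {brown, green}; by pigeonhole those values go to them, so strike brown, green from seat 1, seat 2, seat 4, seat 5.
seat 5's domain is down to {orange}, so seat 5 = orange. Strike orange from seat 6.
That leaves seat 6 = purple. Remove purple from seat 1, seat 2.
seat 2 has just one choice, so seat 2 = red. Strike red from seat 1, seat 4.
So seat 1 = white.

white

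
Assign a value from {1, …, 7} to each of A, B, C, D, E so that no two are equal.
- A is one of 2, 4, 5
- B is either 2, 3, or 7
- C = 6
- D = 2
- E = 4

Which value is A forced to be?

5

C has just one choice, so C = 6.
D must be 2 (only option left). So A, B can't be 2.
E's domain is down to {4}, so E = 4. Strike 4 from A.
So A = 5.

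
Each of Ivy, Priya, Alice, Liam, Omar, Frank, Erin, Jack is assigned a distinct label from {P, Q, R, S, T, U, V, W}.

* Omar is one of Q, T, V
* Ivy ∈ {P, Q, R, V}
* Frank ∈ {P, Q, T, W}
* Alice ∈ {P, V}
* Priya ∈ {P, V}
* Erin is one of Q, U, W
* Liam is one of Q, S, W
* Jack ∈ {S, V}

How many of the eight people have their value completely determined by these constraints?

3

The 8 variables draw from only 8 values {P, Q, R, S, T, U, V, W}, so each is used; only Ivy can be R, hence Ivy = R.
The 7 still-open variables together cover exactly {P, Q, S, T, U, V, W} — 7 values for 7 variables — and U appears only in Erin's list, so Erin = U.
The 2 variables Priya and Alice are confined to {P, V}, which locks those values in; drop them from Omar, Frank, Jack.
Jack's domain is down to {S}, so Jack = S. Strike S from Liam.
Determined: Ivy=R, Erin=U, Jack=S. The other people each still have more than one consistent value. That makes 3.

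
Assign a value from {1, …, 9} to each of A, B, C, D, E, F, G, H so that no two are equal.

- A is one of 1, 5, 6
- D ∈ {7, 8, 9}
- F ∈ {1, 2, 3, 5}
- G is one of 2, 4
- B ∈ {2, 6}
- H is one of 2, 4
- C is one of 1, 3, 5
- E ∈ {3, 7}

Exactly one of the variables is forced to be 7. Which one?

E

G and H between them cover only {2, 4} — a naked pair. Remove those values from B, F.
B's domain is down to {6}, so B = 6. Strike 6 from A.
A, C, F share exactly the 3 values {1, 3, 5}; by pigeonhole those values go to them, so strike 1, 3, 5 from E.
So 7 goes to E.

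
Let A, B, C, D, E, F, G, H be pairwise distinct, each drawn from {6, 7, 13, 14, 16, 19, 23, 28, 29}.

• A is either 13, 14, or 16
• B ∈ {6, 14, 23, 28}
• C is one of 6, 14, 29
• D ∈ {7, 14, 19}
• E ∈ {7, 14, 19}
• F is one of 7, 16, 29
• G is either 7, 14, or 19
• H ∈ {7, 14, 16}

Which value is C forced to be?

6

D, E, G share exactly the 3 values {7, 14, 19}; by pigeonhole those values go to them, so strike 7, 14, 19 from A, B, C, F, H.
H's domain is down to {16}, so H = 16. Strike 16 from A, F.
That leaves A = 13.
F must be 29 (only option left). So C can't be 29.
So C = 6.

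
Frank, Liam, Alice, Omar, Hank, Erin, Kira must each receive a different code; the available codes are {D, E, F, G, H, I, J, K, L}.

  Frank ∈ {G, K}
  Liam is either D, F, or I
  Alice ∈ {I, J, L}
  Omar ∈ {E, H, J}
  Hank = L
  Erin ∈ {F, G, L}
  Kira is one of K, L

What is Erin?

F

Hank must be L (only option left). Eliminate L elsewhere: Alice, Erin, Kira.
Kira's domain is down to {K}, so Kira = K. Remove K from Frank.
That leaves Frank = G. Strike G from Erin.
So Erin = F.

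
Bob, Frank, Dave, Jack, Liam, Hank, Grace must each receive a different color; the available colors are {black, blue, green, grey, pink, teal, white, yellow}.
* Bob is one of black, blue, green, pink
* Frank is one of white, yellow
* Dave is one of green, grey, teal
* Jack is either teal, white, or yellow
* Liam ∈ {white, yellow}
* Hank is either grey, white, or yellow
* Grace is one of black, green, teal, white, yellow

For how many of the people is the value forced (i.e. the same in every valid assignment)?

4

Frank and Liam share exactly the 2 values {white, yellow}; by pigeonhole those values go to them, so strike white, yellow from Jack, Hank, Grace.
Jack has just one choice, so Jack = teal. Strike teal from Dave, Grace.
Hank must be grey (only option left). So Dave can't be grey.
Dave has just one choice, so Dave = green. Strike green from Bob, Grace.
Grace must be black (only option left). Strike black from Bob.
Determined: Dave=green, Jack=teal, Hank=grey, Grace=black. The other people each still have more than one consistent value. That makes 4.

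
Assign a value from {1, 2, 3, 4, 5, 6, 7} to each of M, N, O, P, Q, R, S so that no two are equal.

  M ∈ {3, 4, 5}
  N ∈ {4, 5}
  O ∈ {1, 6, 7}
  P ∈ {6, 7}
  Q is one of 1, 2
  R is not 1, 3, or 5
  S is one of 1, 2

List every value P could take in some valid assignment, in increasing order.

6, 7

The 7 variables together cover exactly {1, 2, 3, 4, 5, 6, 7} — 7 values for 7 variables — and 3 appears only in M's list, so M = 3.
The 6 still-open variables together cover exactly {1, 2, 4, 5, 6, 7} — 6 values for 6 variables — and 5 appears only in N's list, so N = 5.
Among the 5 still-open variables, 4 fits only R (and all 5 values in {1, 2, 4, 6, 7} must be used), so R = 4.
Q and S share exactly the 2 values {1, 2}; by pigeonhole those values go to them, so strike 1, 2 from O.
No further eliminations apply; P can still be any of 6, 7.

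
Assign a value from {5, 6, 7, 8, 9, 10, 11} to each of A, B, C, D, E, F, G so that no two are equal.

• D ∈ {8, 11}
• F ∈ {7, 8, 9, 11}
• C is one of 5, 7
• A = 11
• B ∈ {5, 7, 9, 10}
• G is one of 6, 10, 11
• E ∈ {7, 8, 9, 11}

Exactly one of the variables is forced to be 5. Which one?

A has just one choice, so A = 11. Strike 11 from D, E, F, G.
That leaves D = 8. So E, F can't be 8.
The 5 still-open variables draw from only 5 values {5, 6, 7, 9, 10}, so each is used; only G can be 6, hence G = 6.
The 4 still-open variables draw from only 4 values {5, 7, 9, 10}, so each is used; only B can be 10, hence B = 10.
Among the 3 still-open variables, 5 fits only C (and all 3 values in {5, 7, 9} must be used), so C = 5.

C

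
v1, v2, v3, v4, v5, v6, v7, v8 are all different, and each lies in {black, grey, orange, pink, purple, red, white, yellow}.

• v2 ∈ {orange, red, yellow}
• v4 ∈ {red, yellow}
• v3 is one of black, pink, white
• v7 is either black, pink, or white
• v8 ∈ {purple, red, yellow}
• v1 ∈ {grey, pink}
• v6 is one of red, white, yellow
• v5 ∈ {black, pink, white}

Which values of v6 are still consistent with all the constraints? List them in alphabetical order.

The 8 variables draw from only 8 values {black, grey, orange, pink, purple, red, white, yellow}, so each is used; only v1 can be grey, hence v1 = grey.
Among the 7 still-open variables, orange fits only v2 (and all 7 values in {black, orange, pink, purple, red, white, yellow} must be used), so v2 = orange.
The 6 still-open variables draw from only 6 values {black, pink, purple, red, white, yellow}, so each is used; only v8 can be purple, hence v8 = purple.
v3, v5, v7 share exactly the 3 values {black, pink, white}; by pigeonhole those values go to them, so strike black, pink, white from v6.
No further eliminations apply; v6 can still be any of red, yellow.

red, yellow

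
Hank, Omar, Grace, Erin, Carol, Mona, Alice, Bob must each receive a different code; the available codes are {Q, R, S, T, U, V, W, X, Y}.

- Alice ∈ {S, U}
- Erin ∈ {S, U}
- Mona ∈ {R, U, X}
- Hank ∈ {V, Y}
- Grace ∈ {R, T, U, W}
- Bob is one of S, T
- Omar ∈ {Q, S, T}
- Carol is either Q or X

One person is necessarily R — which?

Mona

The 2 variables Erin and Alice are confined to {S, U}, which locks those values in; drop them from Omar, Grace, Mona, Bob.
Bob has just one choice, so Bob = T. Eliminate T elsewhere: Omar, Grace.
Omar must be Q (only option left). Strike Q from Carol.
That leaves Carol = X. Strike X from Mona.
So R goes to Mona.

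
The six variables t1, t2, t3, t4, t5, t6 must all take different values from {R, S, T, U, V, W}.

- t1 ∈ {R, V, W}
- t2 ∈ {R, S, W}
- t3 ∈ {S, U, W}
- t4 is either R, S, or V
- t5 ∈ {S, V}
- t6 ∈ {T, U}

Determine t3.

U

Among the 6 variables, T fits only t6 (and all 6 values in {R, S, T, U, V, W} must be used), so t6 = T.
The 5 still-open variables together cover exactly {R, S, U, V, W} — 5 values for 5 variables — and U appears only in t3's list, so t3 = U.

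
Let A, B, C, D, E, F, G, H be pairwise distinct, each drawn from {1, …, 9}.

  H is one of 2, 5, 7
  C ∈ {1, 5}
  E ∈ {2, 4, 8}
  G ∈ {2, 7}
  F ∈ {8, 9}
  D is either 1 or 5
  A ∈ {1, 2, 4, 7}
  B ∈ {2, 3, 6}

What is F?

C and D between them cover only {1, 5} — a naked pair. Remove those values from A, H.
G and H between them cover only {2, 7} — a naked pair. Remove those values from A, B, E.
That leaves A = 4. Remove 4 from E.
E must be 8 (only option left). Strike 8 from F.
So F = 9.

9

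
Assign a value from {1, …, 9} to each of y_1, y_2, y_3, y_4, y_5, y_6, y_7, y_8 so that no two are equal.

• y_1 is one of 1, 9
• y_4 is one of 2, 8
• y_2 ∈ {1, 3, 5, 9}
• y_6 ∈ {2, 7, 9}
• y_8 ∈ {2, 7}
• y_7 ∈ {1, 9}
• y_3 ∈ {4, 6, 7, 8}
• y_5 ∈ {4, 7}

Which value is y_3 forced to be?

y_1 and y_7 share exactly the 2 values {1, 9}; by pigeonhole those values go to them, so strike 1, 9 from y_2, y_6.
y_6 and y_8 share exactly the 2 values {2, 7}; by pigeonhole those values go to them, so strike 2, 7 from y_3, y_4, y_5.
That leaves y_4 = 8. Strike 8 from y_3.
y_5 has just one choice, so y_5 = 4. Strike 4 from y_3.
So y_3 = 6.

6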